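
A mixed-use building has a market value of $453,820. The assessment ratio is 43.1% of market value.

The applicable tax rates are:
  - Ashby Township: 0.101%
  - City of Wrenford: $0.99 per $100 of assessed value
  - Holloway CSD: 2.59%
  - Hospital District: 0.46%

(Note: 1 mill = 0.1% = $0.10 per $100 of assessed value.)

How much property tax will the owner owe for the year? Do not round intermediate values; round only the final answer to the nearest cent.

Assessed value = $453,820 × 0.431 = $195,596.42
Ashby Township: $195,596.42 × 0.00101 = $197.5523842
City of Wrenford: $195,596.42 × 0.0099 = $1,936.404558
Holloway CSD: $195,596.42 × 0.0259 = $5,065.947278
Hospital District: $195,596.42 × 0.0046 = $899.743532
Total = $8,099.6477522

$8,099.65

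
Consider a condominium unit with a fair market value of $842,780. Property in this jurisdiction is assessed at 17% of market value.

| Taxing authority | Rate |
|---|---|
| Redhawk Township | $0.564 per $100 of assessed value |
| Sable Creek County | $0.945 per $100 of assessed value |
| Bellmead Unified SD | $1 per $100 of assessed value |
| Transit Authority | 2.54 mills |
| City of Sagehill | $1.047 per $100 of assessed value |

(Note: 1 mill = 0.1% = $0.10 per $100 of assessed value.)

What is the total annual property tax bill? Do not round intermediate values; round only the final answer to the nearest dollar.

Assessed value = $842,780 × 0.17 = $143,272.6
Redhawk Township: $143,272.6 × 0.00564 = $808.057464
Sable Creek County: $143,272.6 × 0.00945 = $1,353.92607
Bellmead Unified SD: $143,272.6 × 0.01 = $1,432.726
Transit Authority: $143,272.6 × 0.00254 = $363.912404
City of Sagehill: $143,272.6 × 0.01047 = $1,500.064122
Total = $5,458.68606

$5,459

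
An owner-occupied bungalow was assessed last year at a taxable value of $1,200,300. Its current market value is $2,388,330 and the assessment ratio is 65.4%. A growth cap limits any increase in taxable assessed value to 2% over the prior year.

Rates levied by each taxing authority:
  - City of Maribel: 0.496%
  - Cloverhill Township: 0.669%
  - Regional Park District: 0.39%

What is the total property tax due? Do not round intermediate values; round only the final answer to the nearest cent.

$19,037.96

Uncapped assessed value = $2,388,330 × 0.654 = $1,561,967.82
Cap limit = $1,200,300 × 1.02 = $1,224,306
Taxable assessed value = min($1,561,967.82, $1,224,306) = $1,224,306 (cap binds)
City of Maribel: $1,224,306 × 0.00496 = $6,072.55776
Cloverhill Township: $1,224,306 × 0.00669 = $8,190.60714
Regional Park District: $1,224,306 × 0.0039 = $4,774.7934
Total = $19,037.9583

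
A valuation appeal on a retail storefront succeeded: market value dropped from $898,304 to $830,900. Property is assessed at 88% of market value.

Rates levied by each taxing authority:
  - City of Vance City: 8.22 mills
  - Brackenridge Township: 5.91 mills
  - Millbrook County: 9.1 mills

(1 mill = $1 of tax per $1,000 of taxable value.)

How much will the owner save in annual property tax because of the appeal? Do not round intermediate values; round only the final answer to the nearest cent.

$1,377.90

Old assessed value = $898,304 × 0.88 = $790,507.52
New assessed value = $830,900 × 0.88 = $731,192
Combined rate = 0.00822 + 0.00591 + 0.0091 = 0.02323
Old tax = $790,507.52 × 0.02323 = $18,363.4896896
New tax = $731,192 × 0.02323 = $16,985.59016
Reduction = $18,363.4896896 − $16,985.59016 = $1,377.8995296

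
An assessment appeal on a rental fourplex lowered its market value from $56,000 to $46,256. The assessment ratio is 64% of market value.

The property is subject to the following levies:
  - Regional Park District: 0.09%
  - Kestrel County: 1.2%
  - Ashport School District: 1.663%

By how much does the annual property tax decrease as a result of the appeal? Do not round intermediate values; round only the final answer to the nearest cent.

$184.15

Old assessed value = $56,000 × 0.64 = $35,840
New assessed value = $46,256 × 0.64 = $29,603.84
Combined rate = 0.0009 + 0.012 + 0.01663 = 0.02953
Old tax = $35,840 × 0.02953 = $1,058.3552
New tax = $29,603.84 × 0.02953 = $874.2013952
Reduction = $1,058.3552 − $874.2013952 = $184.1538048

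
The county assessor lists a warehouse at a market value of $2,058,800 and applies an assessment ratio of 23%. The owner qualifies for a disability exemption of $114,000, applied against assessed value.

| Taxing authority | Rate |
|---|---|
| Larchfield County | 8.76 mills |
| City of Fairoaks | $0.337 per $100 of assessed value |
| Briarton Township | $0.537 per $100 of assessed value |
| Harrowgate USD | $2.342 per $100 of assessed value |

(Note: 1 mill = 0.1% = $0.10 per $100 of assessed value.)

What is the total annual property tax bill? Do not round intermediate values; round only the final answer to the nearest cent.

$14,711.72

Assessed value = $2,058,800 × 0.23 = $473,524
Taxable value = $473,524 − $114,000 = $359,524
Larchfield County: $359,524 × 0.00876 = $3,149.43024
City of Fairoaks: $359,524 × 0.00337 = $1,211.59588
Briarton Township: $359,524 × 0.00537 = $1,930.64388
Harrowgate USD: $359,524 × 0.02342 = $8,420.05208
Total = $14,711.72208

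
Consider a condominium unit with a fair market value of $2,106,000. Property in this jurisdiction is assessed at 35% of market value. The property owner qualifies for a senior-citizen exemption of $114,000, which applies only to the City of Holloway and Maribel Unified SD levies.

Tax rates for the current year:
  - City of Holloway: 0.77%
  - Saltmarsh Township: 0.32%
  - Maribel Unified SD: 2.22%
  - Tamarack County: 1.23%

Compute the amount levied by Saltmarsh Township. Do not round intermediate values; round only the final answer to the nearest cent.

$2,358.72

Assessed value = $2,106,000 × 0.35 = $737,100
Saltmarsh Township taxable value = $737,100 (exemption does not apply)
Saltmarsh Township levy = $737,100 × 0.0032 = $2,358.72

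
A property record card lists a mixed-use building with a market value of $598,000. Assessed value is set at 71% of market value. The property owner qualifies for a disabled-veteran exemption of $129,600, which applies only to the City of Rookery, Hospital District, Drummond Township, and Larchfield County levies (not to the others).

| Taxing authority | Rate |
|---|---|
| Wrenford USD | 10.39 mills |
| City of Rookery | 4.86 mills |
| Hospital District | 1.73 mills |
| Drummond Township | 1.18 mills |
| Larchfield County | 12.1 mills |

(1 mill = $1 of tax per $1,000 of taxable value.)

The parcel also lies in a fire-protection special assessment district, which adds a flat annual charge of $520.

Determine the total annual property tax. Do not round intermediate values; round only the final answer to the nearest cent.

$10,792.64

Assessed value = $598,000 × 0.71 = $424,580
Wrenford USD: $424,580 × 0.01039 = $4,411.3862
City of Rookery: ($424,580 − $129,600) × 0.00486 = $294,980 × 0.00486 = $1,433.6028
Hospital District: ($424,580 − $129,600) × 0.00173 = $294,980 × 0.00173 = $510.3154
Drummond Township: ($424,580 − $129,600) × 0.00118 = $294,980 × 0.00118 = $348.0764
Larchfield County: ($424,580 − $129,600) × 0.0121 = $294,980 × 0.0121 = $3,569.258
Levies subtotal = $10,272.6388
Total = $10,272.6388 + $520 = $10,792.6388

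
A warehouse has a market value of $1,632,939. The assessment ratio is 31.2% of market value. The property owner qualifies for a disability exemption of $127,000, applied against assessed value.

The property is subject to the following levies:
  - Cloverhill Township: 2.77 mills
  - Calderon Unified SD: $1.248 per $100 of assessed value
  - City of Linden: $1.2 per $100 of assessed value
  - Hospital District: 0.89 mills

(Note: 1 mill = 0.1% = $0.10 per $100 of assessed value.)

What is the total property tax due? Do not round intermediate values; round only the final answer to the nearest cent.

$10,762.90

Assessed value = $1,632,939 × 0.312 = $509,476.968
Taxable value = $509,476.968 − $127,000 = $382,476.968
Cloverhill Township: $382,476.968 × 0.00277 = $1,059.46120136
Calderon Unified SD: $382,476.968 × 0.01248 = $4,773.31256064
City of Linden: $382,476.968 × 0.012 = $4,589.723616
Hospital District: $382,476.968 × 0.00089 = $340.40450152
Total = $10,762.90187952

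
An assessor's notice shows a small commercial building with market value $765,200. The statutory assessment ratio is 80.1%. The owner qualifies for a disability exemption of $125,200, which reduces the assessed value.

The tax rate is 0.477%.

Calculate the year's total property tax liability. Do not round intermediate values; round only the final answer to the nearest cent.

Assessed value = $765,200 × 0.801 = $612,925.2
Taxable value = $612,925.2 − $125,200 = $487,725.2
Tax = $487,725.2 × 0.00477 = $2,326.449204

$2,326.45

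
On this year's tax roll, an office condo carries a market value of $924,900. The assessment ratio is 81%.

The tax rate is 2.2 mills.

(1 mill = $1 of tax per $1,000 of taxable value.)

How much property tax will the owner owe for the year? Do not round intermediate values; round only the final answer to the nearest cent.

Assessed value = $924,900 × 0.81 = $749,169
Tax = $749,169 × 0.0022 = $1,648.1718

$1,648.17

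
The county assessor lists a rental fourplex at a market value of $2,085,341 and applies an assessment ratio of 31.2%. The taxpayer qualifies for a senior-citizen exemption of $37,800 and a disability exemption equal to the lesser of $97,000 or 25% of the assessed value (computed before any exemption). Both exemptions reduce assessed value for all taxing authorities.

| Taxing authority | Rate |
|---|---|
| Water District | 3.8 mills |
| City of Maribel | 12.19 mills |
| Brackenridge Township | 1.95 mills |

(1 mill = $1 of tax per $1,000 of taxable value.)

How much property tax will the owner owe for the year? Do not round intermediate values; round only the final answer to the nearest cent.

Assessed value = $2,085,341 × 0.312 = $650,626.392
Disability exemption = min($97,000, 25% × $650,626.392) = min($97,000, $162,656.598) = $97,000 (dollar cap binds)
Taxable value = $650,626.392 − $37,800 − $97,000 = $515,826.392
Water District: $515,826.392 × 0.0038 = $1,960.1402896
City of Maribel: $515,826.392 × 0.01219 = $6,287.92371848
Brackenridge Township: $515,826.392 × 0.00195 = $1,005.8614644
Total = $9,253.92547248

$9,253.93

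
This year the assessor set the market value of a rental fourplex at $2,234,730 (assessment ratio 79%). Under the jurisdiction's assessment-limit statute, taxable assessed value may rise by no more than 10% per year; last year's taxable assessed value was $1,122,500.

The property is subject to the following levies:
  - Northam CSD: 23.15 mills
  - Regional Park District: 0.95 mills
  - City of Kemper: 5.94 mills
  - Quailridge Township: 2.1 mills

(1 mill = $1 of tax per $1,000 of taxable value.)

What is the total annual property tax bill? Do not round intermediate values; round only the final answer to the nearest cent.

Uncapped assessed value = $2,234,730 × 0.79 = $1,765,436.7
Cap limit = $1,122,500 × 1.1 = $1,234,750
Taxable assessed value = min($1,765,436.7, $1,234,750) = $1,234,750 (cap binds)
Northam CSD: $1,234,750 × 0.02315 = $28,584.4625
Regional Park District: $1,234,750 × 0.00095 = $1,173.0125
City of Kemper: $1,234,750 × 0.00594 = $7,334.415
Quailridge Township: $1,234,750 × 0.0021 = $2,592.975
Total = $39,684.865

$39,684.87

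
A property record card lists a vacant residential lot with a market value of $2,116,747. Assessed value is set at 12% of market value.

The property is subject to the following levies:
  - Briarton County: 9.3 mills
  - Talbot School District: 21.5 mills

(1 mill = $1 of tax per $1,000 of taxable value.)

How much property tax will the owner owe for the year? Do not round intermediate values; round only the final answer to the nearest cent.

$7,823.50

Assessed value = $2,116,747 × 0.12 = $254,009.64
Briarton County: $254,009.64 × 0.0093 = $2,362.289652
Talbot School District: $254,009.64 × 0.0215 = $5,461.20726
Total = $2,362.289652 + $5,461.20726 = $7,823.496912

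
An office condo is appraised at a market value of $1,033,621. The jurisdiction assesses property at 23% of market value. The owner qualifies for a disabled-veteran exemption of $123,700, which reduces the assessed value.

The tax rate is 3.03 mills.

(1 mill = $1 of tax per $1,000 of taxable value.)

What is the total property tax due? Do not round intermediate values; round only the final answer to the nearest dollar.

Assessed value = $1,033,621 × 0.23 = $237,732.83
Taxable value = $237,732.83 − $123,700 = $114,032.83
Tax = $114,032.83 × 0.00303 = $345.5194749

$346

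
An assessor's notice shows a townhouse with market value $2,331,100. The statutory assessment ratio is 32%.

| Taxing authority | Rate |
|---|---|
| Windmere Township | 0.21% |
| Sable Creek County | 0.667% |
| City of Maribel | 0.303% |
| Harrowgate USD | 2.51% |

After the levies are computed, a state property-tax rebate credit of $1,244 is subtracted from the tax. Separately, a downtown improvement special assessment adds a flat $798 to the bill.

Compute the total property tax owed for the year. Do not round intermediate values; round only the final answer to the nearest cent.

Assessed value = $2,331,100 × 0.32 = $745,952
Windmere Township: $745,952 × 0.0021 = $1,566.4992
Sable Creek County: $745,952 × 0.00667 = $4,975.49984
City of Maribel: $745,952 × 0.00303 = $2,260.23456
Harrowgate USD: $745,952 × 0.0251 = $18,723.3952
Levies subtotal = $27,525.6288
After credit = $27,525.6288 − $1,244 = $26,281.6288
Total = $26,281.6288 + $798 = $27,079.6288

$27,079.63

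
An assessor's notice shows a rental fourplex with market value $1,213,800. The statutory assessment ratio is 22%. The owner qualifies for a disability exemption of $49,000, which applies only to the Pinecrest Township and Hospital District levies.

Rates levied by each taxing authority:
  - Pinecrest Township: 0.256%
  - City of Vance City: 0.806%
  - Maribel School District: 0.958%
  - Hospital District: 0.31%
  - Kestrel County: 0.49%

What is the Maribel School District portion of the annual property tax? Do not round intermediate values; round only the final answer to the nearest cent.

$2,558.20

Assessed value = $1,213,800 × 0.22 = $267,036
Maribel School District taxable value = $267,036 (exemption does not apply)
Maribel School District levy = $267,036 × 0.00958 = $2,558.20488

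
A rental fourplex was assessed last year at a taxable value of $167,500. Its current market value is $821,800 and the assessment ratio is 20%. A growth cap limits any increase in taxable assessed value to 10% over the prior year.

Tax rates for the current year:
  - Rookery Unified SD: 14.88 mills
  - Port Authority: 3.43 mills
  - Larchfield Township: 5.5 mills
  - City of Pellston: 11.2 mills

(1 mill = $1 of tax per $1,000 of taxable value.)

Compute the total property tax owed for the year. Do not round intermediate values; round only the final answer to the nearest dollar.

$5,754

Uncapped assessed value = $821,800 × 0.2 = $164,360
Cap limit = $167,500 × 1.1 = $184,250
Taxable assessed value = min($164,360, $184,250) = $164,360 (cap does not bind)
Rookery Unified SD: $164,360 × 0.01488 = $2,445.6768
Port Authority: $164,360 × 0.00343 = $563.7548
Larchfield Township: $164,360 × 0.0055 = $903.98
City of Pellston: $164,360 × 0.0112 = $1,840.832
Total = $5,754.2436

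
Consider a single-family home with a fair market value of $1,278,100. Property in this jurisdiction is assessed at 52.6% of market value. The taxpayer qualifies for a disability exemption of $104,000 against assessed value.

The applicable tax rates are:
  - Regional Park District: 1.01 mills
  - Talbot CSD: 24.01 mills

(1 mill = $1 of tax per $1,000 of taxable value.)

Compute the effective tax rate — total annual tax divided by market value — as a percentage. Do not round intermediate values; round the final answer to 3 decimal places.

Assessed value = $1,278,100 × 0.526 = $672,280.6
Taxable value = $672,280.6 − $104,000 = $568,280.6
Regional Park District: $568,280.6 × 0.00101 = $573.963406
Talbot CSD: $568,280.6 × 0.02401 = $13,644.417206
Total tax = $14,218.380612
Effective rate = $14,218.380612 ÷ $1,278,100 = 1.112% of market value

1.112%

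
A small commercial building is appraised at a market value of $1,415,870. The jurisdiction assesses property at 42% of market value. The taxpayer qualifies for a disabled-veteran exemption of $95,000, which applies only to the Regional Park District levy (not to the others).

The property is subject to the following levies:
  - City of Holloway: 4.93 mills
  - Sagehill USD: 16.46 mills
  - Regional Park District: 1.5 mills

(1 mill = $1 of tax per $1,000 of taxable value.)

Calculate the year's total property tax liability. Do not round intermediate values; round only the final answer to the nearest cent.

$13,469.39

Assessed value = $1,415,870 × 0.42 = $594,665.4
City of Holloway: $594,665.4 × 0.00493 = $2,931.700422
Sagehill USD: $594,665.4 × 0.01646 = $9,788.192484
Regional Park District: ($594,665.4 − $95,000) × 0.0015 = $499,665.4 × 0.0015 = $749.4981
Total = $13,469.391006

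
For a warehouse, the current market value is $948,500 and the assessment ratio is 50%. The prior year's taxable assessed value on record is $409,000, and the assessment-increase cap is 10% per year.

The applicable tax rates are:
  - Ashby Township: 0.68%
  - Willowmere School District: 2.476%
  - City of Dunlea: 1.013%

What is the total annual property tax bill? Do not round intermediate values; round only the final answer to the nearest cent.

$18,756.33

Uncapped assessed value = $948,500 × 0.5 = $474,250
Cap limit = $409,000 × 1.1 = $449,900
Taxable assessed value = min($474,250, $449,900) = $449,900 (cap binds)
Ashby Township: $449,900 × 0.0068 = $3,059.32
Willowmere School District: $449,900 × 0.02476 = $11,139.524
City of Dunlea: $449,900 × 0.01013 = $4,557.487
Total = $18,756.331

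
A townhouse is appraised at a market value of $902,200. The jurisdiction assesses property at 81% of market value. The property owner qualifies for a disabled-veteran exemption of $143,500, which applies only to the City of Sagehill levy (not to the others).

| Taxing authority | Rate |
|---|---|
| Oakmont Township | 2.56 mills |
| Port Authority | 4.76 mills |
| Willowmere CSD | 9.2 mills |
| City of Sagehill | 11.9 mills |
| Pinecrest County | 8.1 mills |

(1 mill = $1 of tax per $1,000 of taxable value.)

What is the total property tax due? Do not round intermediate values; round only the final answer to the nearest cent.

$24,980.51

Assessed value = $902,200 × 0.81 = $730,782
Oakmont Township: $730,782 × 0.00256 = $1,870.80192
Port Authority: $730,782 × 0.00476 = $3,478.52232
Willowmere CSD: $730,782 × 0.0092 = $6,723.1944
City of Sagehill: ($730,782 − $143,500) × 0.0119 = $587,282 × 0.0119 = $6,988.6558
Pinecrest County: $730,782 × 0.0081 = $5,919.3342
Total = $24,980.50864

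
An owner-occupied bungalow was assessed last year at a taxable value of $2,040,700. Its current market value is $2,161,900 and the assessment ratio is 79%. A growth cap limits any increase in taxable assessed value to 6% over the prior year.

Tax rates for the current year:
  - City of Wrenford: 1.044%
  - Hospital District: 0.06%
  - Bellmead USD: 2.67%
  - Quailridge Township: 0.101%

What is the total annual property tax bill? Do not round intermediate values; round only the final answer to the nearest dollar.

$66,181

Uncapped assessed value = $2,161,900 × 0.79 = $1,707,901
Cap limit = $2,040,700 × 1.06 = $2,163,142
Taxable assessed value = min($1,707,901, $2,163,142) = $1,707,901 (cap does not bind)
City of Wrenford: $1,707,901 × 0.01044 = $17,830.48644
Hospital District: $1,707,901 × 0.0006 = $1,024.7406
Bellmead USD: $1,707,901 × 0.0267 = $45,600.9567
Quailridge Township: $1,707,901 × 0.00101 = $1,724.98001
Total = $66,181.16375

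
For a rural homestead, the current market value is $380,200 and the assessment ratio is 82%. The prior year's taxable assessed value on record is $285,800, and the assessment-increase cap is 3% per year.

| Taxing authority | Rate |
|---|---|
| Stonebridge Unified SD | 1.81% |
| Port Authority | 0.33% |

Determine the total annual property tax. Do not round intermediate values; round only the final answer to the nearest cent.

$6,299.60

Uncapped assessed value = $380,200 × 0.82 = $311,764
Cap limit = $285,800 × 1.03 = $294,374
Taxable assessed value = min($311,764, $294,374) = $294,374 (cap binds)
Stonebridge Unified SD: $294,374 × 0.0181 = $5,328.1694
Port Authority: $294,374 × 0.0033 = $971.4342
Total = $6,299.6036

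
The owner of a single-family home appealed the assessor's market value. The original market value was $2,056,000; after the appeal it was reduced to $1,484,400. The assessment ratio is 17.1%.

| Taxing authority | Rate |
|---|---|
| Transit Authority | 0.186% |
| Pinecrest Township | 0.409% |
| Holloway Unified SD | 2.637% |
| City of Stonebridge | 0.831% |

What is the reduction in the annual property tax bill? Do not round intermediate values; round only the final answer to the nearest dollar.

$3,971

Old assessed value = $2,056,000 × 0.171 = $351,576
New assessed value = $1,484,400 × 0.171 = $253,832.4
Combined rate = 0.00186 + 0.00409 + 0.02637 + 0.00831 = 0.04063
Old tax = $351,576 × 0.04063 = $14,284.53288
New tax = $253,832.4 × 0.04063 = $10,313.210412
Reduction = $14,284.53288 − $10,313.210412 = $3,971.322468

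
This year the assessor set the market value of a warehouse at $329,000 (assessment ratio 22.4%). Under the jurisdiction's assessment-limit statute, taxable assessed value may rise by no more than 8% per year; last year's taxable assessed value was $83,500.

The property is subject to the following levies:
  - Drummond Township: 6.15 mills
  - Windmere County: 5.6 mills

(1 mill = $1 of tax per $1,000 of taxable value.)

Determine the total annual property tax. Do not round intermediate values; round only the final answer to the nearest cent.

Uncapped assessed value = $329,000 × 0.224 = $73,696
Cap limit = $83,500 × 1.08 = $90,180
Taxable assessed value = min($73,696, $90,180) = $73,696 (cap does not bind)
Drummond Township: $73,696 × 0.00615 = $453.2304
Windmere County: $73,696 × 0.0056 = $412.6976
Total = $865.928

$865.93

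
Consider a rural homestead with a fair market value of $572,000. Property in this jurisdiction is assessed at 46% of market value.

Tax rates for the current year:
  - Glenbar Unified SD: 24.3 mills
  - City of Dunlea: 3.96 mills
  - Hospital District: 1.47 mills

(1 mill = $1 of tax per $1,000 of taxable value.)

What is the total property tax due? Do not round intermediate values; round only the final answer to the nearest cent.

$7,822.56

Assessed value = $572,000 × 0.46 = $263,120
Glenbar Unified SD: $263,120 × 0.0243 = $6,393.816
City of Dunlea: $263,120 × 0.00396 = $1,041.9552
Hospital District: $263,120 × 0.00147 = $386.7864
Total = $6,393.816 + $1,041.9552 + $386.7864 = $7,822.5576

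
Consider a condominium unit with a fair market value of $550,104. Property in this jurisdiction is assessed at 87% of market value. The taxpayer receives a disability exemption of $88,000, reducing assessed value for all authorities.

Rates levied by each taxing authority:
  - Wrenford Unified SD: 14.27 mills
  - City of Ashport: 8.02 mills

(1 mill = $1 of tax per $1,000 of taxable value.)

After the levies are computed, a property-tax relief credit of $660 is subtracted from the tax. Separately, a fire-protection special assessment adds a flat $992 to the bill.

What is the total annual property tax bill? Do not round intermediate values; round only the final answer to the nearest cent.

Assessed value = $550,104 × 0.87 = $478,590.48
Taxable value = $478,590.48 − $88,000 = $390,590.48
Wrenford Unified SD: $390,590.48 × 0.01427 = $5,573.7261496
City of Ashport: $390,590.48 × 0.00802 = $3,132.5356496
Levies subtotal = $8,706.2617992
After credit = $8,706.2617992 − $660 = $8,046.2617992
Total = $8,046.2617992 + $992 = $9,038.2617992

$9,038.26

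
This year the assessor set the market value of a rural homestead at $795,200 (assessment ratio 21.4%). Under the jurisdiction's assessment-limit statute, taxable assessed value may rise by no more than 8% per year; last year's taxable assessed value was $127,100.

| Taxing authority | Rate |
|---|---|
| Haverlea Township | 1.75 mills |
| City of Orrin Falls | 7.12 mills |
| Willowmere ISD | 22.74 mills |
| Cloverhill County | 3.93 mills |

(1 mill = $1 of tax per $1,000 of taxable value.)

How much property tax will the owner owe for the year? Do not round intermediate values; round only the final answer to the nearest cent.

Uncapped assessed value = $795,200 × 0.214 = $170,172.8
Cap limit = $127,100 × 1.08 = $137,268
Taxable assessed value = min($170,172.8, $137,268) = $137,268 (cap binds)
Haverlea Township: $137,268 × 0.00175 = $240.219
City of Orrin Falls: $137,268 × 0.00712 = $977.34816
Willowmere ISD: $137,268 × 0.02274 = $3,121.47432
Cloverhill County: $137,268 × 0.00393 = $539.46324
Total = $4,878.50472

$4,878.50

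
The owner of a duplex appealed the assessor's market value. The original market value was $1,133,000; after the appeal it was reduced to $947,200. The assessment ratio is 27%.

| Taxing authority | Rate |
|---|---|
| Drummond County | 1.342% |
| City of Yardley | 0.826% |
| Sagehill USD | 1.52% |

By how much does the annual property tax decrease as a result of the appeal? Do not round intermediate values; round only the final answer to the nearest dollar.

$1,850

Old assessed value = $1,133,000 × 0.27 = $305,910
New assessed value = $947,200 × 0.27 = $255,744
Combined rate = 0.01342 + 0.00826 + 0.0152 = 0.03688
Old tax = $305,910 × 0.03688 = $11,281.9608
New tax = $255,744 × 0.03688 = $9,431.83872
Reduction = $11,281.9608 − $9,431.83872 = $1,850.12208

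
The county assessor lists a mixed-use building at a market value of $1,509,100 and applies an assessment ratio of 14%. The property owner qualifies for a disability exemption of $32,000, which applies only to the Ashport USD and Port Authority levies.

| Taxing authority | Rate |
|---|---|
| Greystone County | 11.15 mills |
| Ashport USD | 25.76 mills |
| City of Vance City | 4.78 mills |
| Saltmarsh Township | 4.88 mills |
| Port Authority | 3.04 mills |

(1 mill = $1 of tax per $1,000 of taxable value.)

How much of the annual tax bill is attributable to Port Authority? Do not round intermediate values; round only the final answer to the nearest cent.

$544.99

Assessed value = $1,509,100 × 0.14 = $211,274
Port Authority taxable value = $211,274 − $32,000 = $179,274
Port Authority levy = $179,274 × 0.00304 = $544.99296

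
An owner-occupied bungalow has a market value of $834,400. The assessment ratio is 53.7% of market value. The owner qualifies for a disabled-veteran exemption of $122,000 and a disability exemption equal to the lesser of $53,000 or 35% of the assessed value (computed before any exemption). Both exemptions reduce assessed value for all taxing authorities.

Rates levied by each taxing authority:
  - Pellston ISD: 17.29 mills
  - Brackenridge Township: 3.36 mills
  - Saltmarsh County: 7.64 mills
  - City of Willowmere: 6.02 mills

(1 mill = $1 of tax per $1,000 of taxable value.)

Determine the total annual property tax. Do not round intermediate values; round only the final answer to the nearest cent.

Assessed value = $834,400 × 0.537 = $448,072.8
Disability exemption = min($53,000, 35% × $448,072.8) = min($53,000, $156,825.48) = $53,000 (dollar cap binds)
Taxable value = $448,072.8 − $122,000 − $53,000 = $273,072.8
Pellston ISD: $273,072.8 × 0.01729 = $4,721.428712
Brackenridge Township: $273,072.8 × 0.00336 = $917.524608
Saltmarsh County: $273,072.8 × 0.00764 = $2,086.276192
City of Willowmere: $273,072.8 × 0.00602 = $1,643.898256
Total = $9,369.127768

$9,369.13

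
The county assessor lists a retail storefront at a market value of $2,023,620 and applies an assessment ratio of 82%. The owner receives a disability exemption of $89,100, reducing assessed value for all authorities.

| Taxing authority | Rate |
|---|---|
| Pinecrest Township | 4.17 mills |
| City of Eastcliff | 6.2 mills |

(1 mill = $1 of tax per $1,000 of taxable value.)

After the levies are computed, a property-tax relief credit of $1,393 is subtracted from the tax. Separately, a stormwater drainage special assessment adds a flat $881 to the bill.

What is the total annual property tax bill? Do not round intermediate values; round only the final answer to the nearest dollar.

Assessed value = $2,023,620 × 0.82 = $1,659,368.4
Taxable value = $1,659,368.4 − $89,100 = $1,570,268.4
Pinecrest Township: $1,570,268.4 × 0.00417 = $6,548.019228
City of Eastcliff: $1,570,268.4 × 0.0062 = $9,735.66408
Levies subtotal = $16,283.683308
After credit = $16,283.683308 − $1,393 = $14,890.683308
Total = $14,890.683308 + $881 = $15,771.683308

$15,772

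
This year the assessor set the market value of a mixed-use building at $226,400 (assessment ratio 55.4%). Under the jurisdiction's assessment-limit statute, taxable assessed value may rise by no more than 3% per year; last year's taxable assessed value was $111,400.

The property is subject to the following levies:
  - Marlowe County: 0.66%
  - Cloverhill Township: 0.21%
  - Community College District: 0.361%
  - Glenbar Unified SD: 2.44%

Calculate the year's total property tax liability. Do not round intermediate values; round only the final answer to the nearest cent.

Uncapped assessed value = $226,400 × 0.554 = $125,425.6
Cap limit = $111,400 × 1.03 = $114,742
Taxable assessed value = min($125,425.6, $114,742) = $114,742 (cap binds)
Marlowe County: $114,742 × 0.0066 = $757.2972
Cloverhill Township: $114,742 × 0.0021 = $240.9582
Community College District: $114,742 × 0.00361 = $414.21862
Glenbar Unified SD: $114,742 × 0.0244 = $2,799.7048
Total = $4,212.17882

$4,212.18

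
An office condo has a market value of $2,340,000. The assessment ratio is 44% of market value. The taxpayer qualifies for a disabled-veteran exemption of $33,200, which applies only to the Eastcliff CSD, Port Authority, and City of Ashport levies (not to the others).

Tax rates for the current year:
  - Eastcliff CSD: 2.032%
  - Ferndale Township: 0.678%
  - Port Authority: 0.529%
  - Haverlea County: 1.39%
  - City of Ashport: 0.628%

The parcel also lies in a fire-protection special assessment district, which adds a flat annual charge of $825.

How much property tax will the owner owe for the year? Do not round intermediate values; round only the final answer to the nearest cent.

Assessed value = $2,340,000 × 0.44 = $1,029,600
Eastcliff CSD: ($1,029,600 − $33,200) × 0.02032 = $996,400 × 0.02032 = $20,246.848
Ferndale Township: $1,029,600 × 0.00678 = $6,980.688
Port Authority: ($1,029,600 − $33,200) × 0.00529 = $996,400 × 0.00529 = $5,270.956
Haverlea County: $1,029,600 × 0.0139 = $14,311.44
City of Ashport: ($1,029,600 − $33,200) × 0.00628 = $996,400 × 0.00628 = $6,257.392
Levies subtotal = $53,067.324
Total = $53,067.324 + $825 = $53,892.324

$53,892.32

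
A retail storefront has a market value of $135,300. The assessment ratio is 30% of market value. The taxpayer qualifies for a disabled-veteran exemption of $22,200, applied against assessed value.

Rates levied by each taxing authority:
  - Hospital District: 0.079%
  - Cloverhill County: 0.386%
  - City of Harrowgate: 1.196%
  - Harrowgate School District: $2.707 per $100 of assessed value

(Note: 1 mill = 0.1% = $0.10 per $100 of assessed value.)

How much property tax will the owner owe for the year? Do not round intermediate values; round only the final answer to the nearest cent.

$803.28

Assessed value = $135,300 × 0.3 = $40,590
Taxable value = $40,590 − $22,200 = $18,390
Hospital District: $18,390 × 0.00079 = $14.5281
Cloverhill County: $18,390 × 0.00386 = $70.9854
City of Harrowgate: $18,390 × 0.01196 = $219.9444
Harrowgate School District: $18,390 × 0.02707 = $497.8173
Total = $803.2752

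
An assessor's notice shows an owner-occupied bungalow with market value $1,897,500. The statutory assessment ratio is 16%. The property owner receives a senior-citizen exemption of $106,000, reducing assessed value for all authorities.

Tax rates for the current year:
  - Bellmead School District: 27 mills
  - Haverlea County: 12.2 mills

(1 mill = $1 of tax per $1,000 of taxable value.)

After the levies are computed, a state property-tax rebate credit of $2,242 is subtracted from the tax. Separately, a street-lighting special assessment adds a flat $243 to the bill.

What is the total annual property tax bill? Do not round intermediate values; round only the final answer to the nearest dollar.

$5,747

Assessed value = $1,897,500 × 0.16 = $303,600
Taxable value = $303,600 − $106,000 = $197,600
Bellmead School District: $197,600 × 0.027 = $5,335.2
Haverlea County: $197,600 × 0.0122 = $2,410.72
Levies subtotal = $7,745.92
After credit = $7,745.92 − $2,242 = $5,503.92
Total = $5,503.92 + $243 = $5,746.92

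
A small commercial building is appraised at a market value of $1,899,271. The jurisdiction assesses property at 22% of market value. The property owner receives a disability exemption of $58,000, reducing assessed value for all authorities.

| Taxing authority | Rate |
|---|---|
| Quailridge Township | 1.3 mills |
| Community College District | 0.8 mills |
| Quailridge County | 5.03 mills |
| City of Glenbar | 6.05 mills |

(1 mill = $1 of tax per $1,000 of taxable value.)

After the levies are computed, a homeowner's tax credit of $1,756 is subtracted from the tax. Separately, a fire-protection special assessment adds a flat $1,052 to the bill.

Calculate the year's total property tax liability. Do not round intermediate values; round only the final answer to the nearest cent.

$4,038.69

Assessed value = $1,899,271 × 0.22 = $417,839.62
Taxable value = $417,839.62 − $58,000 = $359,839.62
Quailridge Township: $359,839.62 × 0.0013 = $467.791506
Community College District: $359,839.62 × 0.0008 = $287.871696
Quailridge County: $359,839.62 × 0.00503 = $1,809.9932886
City of Glenbar: $359,839.62 × 0.00605 = $2,177.029701
Levies subtotal = $4,742.6861916
After credit = $4,742.6861916 − $1,756 = $2,986.6861916
Total = $2,986.6861916 + $1,052 = $4,038.6861916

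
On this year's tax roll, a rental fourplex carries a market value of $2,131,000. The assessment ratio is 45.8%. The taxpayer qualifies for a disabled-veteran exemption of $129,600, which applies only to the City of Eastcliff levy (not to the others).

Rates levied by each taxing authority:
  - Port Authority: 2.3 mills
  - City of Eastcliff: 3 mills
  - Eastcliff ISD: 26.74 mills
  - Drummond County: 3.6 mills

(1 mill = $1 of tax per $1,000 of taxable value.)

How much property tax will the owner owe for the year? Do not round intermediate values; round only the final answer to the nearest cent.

$34,395.77

Assessed value = $2,131,000 × 0.458 = $975,998
Port Authority: $975,998 × 0.0023 = $2,244.7954
City of Eastcliff: ($975,998 − $129,600) × 0.003 = $846,398 × 0.003 = $2,539.194
Eastcliff ISD: $975,998 × 0.02674 = $26,098.18652
Drummond County: $975,998 × 0.0036 = $3,513.5928
Total = $34,395.76872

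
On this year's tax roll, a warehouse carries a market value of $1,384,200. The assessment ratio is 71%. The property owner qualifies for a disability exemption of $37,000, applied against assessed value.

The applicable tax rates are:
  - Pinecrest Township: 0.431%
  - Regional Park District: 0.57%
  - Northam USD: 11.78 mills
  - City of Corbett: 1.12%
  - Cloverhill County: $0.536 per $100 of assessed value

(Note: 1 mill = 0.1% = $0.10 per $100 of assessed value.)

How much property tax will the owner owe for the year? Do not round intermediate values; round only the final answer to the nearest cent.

Assessed value = $1,384,200 × 0.71 = $982,782
Taxable value = $982,782 − $37,000 = $945,782
Pinecrest Township: $945,782 × 0.00431 = $4,076.32042
Regional Park District: $945,782 × 0.0057 = $5,390.9574
Northam USD: $945,782 × 0.01178 = $11,141.31196
City of Corbett: $945,782 × 0.0112 = $10,592.7584
Cloverhill County: $945,782 × 0.00536 = $5,069.39152
Total = $36,270.7397

$36,270.74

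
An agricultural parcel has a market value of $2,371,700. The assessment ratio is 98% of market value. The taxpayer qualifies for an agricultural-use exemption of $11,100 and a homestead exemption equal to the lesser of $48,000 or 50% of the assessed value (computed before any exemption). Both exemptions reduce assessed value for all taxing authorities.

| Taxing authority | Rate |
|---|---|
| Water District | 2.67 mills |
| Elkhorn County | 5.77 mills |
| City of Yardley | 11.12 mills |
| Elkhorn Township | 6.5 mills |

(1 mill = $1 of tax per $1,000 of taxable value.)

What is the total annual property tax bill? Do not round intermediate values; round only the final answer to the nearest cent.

$59,030.23

Assessed value = $2,371,700 × 0.98 = $2,324,266
Homestead exemption = min($48,000, 50% × $2,324,266) = min($48,000, $1,162,133) = $48,000 (dollar cap binds)
Taxable value = $2,324,266 − $11,100 − $48,000 = $2,265,166
Water District: $2,265,166 × 0.00267 = $6,047.99322
Elkhorn County: $2,265,166 × 0.00577 = $13,070.00782
City of Yardley: $2,265,166 × 0.01112 = $25,188.64592
Elkhorn Township: $2,265,166 × 0.0065 = $14,723.579
Total = $59,030.22596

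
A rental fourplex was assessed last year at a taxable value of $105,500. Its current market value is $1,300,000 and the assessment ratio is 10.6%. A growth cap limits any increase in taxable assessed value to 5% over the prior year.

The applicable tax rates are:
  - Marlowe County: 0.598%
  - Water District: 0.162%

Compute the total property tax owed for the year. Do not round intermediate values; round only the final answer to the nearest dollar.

$842

Uncapped assessed value = $1,300,000 × 0.106 = $137,800
Cap limit = $105,500 × 1.05 = $110,775
Taxable assessed value = min($137,800, $110,775) = $110,775 (cap binds)
Marlowe County: $110,775 × 0.00598 = $662.4345
Water District: $110,775 × 0.00162 = $179.4555
Total = $841.89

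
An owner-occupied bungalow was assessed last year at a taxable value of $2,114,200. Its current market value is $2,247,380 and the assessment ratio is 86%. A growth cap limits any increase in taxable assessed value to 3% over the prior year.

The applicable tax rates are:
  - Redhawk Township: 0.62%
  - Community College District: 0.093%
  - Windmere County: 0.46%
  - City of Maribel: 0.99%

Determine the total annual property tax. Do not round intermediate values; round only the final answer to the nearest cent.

$41,805.31

Uncapped assessed value = $2,247,380 × 0.86 = $1,932,746.8
Cap limit = $2,114,200 × 1.03 = $2,177,626
Taxable assessed value = min($1,932,746.8, $2,177,626) = $1,932,746.8 (cap does not bind)
Redhawk Township: $1,932,746.8 × 0.0062 = $11,983.03016
Community College District: $1,932,746.8 × 0.00093 = $1,797.454524
Windmere County: $1,932,746.8 × 0.0046 = $8,890.63528
City of Maribel: $1,932,746.8 × 0.0099 = $19,134.19332
Total = $41,805.313284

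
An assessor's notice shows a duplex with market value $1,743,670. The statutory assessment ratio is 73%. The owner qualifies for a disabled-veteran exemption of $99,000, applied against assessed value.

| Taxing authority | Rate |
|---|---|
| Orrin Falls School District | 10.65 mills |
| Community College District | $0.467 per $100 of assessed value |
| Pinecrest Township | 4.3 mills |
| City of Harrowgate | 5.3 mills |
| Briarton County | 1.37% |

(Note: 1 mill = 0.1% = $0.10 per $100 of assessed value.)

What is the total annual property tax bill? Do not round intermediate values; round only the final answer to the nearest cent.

Assessed value = $1,743,670 × 0.73 = $1,272,879.1
Taxable value = $1,272,879.1 − $99,000 = $1,173,879.1
Orrin Falls School District: $1,173,879.1 × 0.01065 = $12,501.812415
Community College District: $1,173,879.1 × 0.00467 = $5,482.015397
Pinecrest Township: $1,173,879.1 × 0.0043 = $5,047.68013
City of Harrowgate: $1,173,879.1 × 0.0053 = $6,221.55923
Briarton County: $1,173,879.1 × 0.0137 = $16,082.14367
Total = $45,335.210842

$45,335.21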